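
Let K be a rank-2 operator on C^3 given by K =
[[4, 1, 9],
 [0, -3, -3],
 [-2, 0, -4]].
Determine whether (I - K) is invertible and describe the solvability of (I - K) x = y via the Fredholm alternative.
(I - K) is invertible (det(I - K) = 6 ≠ 0), so for every y in C^3 the equation (I - K) x = y has a unique solution.

K has rank 2 and factors as K = U V^T = u1 v1^T + u2 v2^T with u1 = (-2, 0, 1), v1 = (-2, 1, -3), u2 = (3, -3, -1), v2 = (0, 1, 1) (multiplying out reproduces the displayed K). The nonzero eigenvalues of U V^T coincide with those of the 2 x 2 matrix G = V^T U = [[v1·u1, v1·u2], [v2·u1, v2·u2]] = [[1, -6], [1, -4]], and by the Sylvester determinant identity det(I_3 - U V^T) = det(I_2 - V^T U) = det([[0, 6], [-1, 5]]) = (0)(5) - (6)(-1) = 6. (Direct check: I - K =
[[-3, -1, -9],
 [0, 4, 3],
 [2, 0, 5]]
has determinant 6.) The finite-dimensional Fredholm alternative says: either (I - K) is invertible, or ker(I - K) ≠ {0} and then range(I - K) = ker((I - K)^*)^⊥, with dim ker(I - K) = dim ker((I - K)^*). Since det(I - K) ≠ 0, 1 is not an eigenvalue of K and ker(I - K) = {0}, so we are in the first case: for every y there is a unique x = (I - K)^(-1) y. (Explicitly, by the Woodbury identity, (I - U V^T)^(-1) = I + U (I_2 - G)^(-1) V^T.)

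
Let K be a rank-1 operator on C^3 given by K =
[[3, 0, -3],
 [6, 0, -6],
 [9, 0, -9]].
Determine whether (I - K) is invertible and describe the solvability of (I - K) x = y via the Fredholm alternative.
(I - K) is invertible (det(I - K) = 7 ≠ 0), so for every y in C^3 the equation (I - K) x = y has a unique solution.

K has rank 1, so it is an outer product K = u v^T: every row of K is a multiple of one row vector. Reading off the entries, u = (1, 2, 3) and v = (3, 0, -3) (row i of K equals u_i·v^T). A rank-one matrix u v^T satisfies K u = u (v·u) and kills the (2)-dimensional subspace v^⊥, so its characteristic polynomial is lambda^2 (lambda - v·u) with v·u = tr K = -6. Hence the eigenvalues of I - K are 1 (multiplicity 2) and 1 - (-6) = 7, so det(I - K) = 7. (Direct check: I - K =
[[-2, 0, 3],
 [-6, 1, 6],
 [-9, 0, 10]]
has determinant 7.) The finite-dimensional Fredholm alternative says: either (I - K) is invertible, or ker(I - K) ≠ {0} and then range(I - K) = ker((I - K)^*)^⊥, with dim ker(I - K) = dim ker((I - K)^*). Since det(I - K) ≠ 0, 1 is not an eigenvalue of K and ker(I - K) = {0}, so we are in the first case: for every y there is a unique x = (I - K)^(-1) y. Explicitly, by the Sherman–Morrison formula, (I - u v^T)^(-1) = I + u v^T/(1 - v·u), i.e. (I - K)^(-1) = I + K/(7).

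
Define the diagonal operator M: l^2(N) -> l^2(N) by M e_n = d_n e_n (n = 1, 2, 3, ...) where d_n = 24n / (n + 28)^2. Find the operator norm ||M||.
||M|| = 3/14 (attained at n = 28)

For M diagonal, ||M|| = sup_n |d_n|. Treat f(x) = 24x / (x + 28)^2 for real x > 0. By the quotient rule, f'(x) = 24(28 - x)/(x + 28)^3, which is positive for x < 28 and negative for x > 28. So f has a unique maximum at x = 28, and since 28 is a positive integer, the supremum over n ≥ 1 is attained at n = 28: d_28 = 24·28/(28 + 28)^2 = 24·28/3136 = 3/14. Hence ||M|| = 3/14.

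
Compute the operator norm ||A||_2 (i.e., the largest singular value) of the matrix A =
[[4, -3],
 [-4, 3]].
||A||_2 = sqrt(50) ≈ 7.0711 (= sqrt(largest eigenvalue of A^T A))

||A||_2 = sigma_max(A) = sqrt(lambda_max(A^T A)). Form the symmetric matrix M = A^T A =
[[32, -24],
 [-24, 18]].
Its characteristic polynomial (trace, determinant of M give the coefficients) is
  p(λ) = det(λ I - M) = λ^2 - 50λ.
For λ^2 - 50λ the discriminant is 2500. It is a perfect square (50^2), so the roots are rational: λ = (50 ± 50)/2 = 50, 0.
So the eigenvalues of A^T A are ≈ 0, 50 (all ≥ 0, as they must be for A^T A). The largest is λ_max = 50, hence ||A||_2 = sqrt(λ_max) = sqrt(50) ≈ 7.0711.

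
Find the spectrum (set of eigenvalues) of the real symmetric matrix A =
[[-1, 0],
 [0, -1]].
sigma(A) ≈ {-1} (-1 with multiplicity 2)

A is real symmetric, so its spectrum consists of real eigenvalues. Expanding the characteristic polynomial of the displayed matrix gives
  det(λ I - A) = p(λ) = λ^2 + (2)λ + (1).
Solving p(λ) = 0 yields eigenvalues ≈ -1, -1. (A is shown rounded to 4 decimals, so these recover the underlying integer eigenvalues to within that precision.)
Verification: the trace of A = -2 equals the sum of eigenvalues -2, and det(A) ≈ 1.0000 matches the eigenvalue product 1.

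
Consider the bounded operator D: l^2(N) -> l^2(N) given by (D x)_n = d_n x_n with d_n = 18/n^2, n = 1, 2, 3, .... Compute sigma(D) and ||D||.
sigma(D) = {18/n^2 : n ≥ 1} ∪ {0}; ||D|| = 18

A bounded diagonal operator on l^2 with diagonal entries d_n has spectrum equal to the closure of {d_n : n ≥ 1}: every d_n is an eigenvalue (with eigenvector e_n), so {d_n} ⊂ sigma(D); the spectrum is closed, so its closure is too; and for lambda not in the closure, (D - lambda I) has bounded inverse (the diagonal entries 1/(d_n - lambda) are bounded). For our sequence d_n = 18/n^2, n = 1, 2, 3, ...:
  - {d_n} = {18/n^2 : n ≥ 1}; the only limit point is 0
  - closure = {18/n^2 : n ≥ 1} ∪ {0}
For the norm: a diagonal operator has ||D|| = sup_n |d_n|. Here d_n = 18/n^2 is positive and decreasing, so sup_n |d_n| = d_1 = 18. So ||D|| = 18.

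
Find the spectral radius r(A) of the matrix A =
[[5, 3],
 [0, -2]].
r(A) = 5

The eigenvalues of A are the roots of its characteristic polynomial. With M = A (coefficients from the trace and determinant):
  p(λ) = det(λ I - M) = λ^2 - 3λ - 10.
For λ^2 - 3λ - 10 the discriminant is 49. It is a perfect square (7^2), so the roots are rational: λ = (3 ± 7)/2 = 5, -2.
Thus the eigenvalues (to 4 decimals) are 5 (modulus 5); -2 (modulus 2). The spectral radius is the largest modulus: r(A) = 5. (Cross-check: r(A) ≤ ||A||_2 ≈ 5.9292; equality holds whenever A is normal, though it can also hold for some non-normal A.)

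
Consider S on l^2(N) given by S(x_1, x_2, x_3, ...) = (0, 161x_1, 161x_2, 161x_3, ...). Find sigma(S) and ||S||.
sigma(S) = closed disk {z in C : |z| ≤ 161}; ||S|| = 161

Note S = 161·U where U is the unit right shift (U x)_k = x_{k-1} (with x_0 := 0); so ||S|| = 161||U|| and sigma(S) = 161·sigma(U). ||S x||^2 = sum_{k≥1} |161x_k|^2 = 25921||x||^2, so ||S|| = 161 and sigma(S) ⊂ {|z| ≤ 161}. For any |lambda| < 161, the equation (S - lambda I) x = 0 forces x_1 = 0, then 161x_k = lambda x_{k+1} ⇒ x = 0, so S has no eigenvalues. But (S - lambda I) is not surjective for |lambda| < 161: solving (S - lambda I) x = e_1 would require x_n proportional to (lambda/161)^(-n), which is not in l^2. So every |lambda| < 161 lies in the residual spectrum. The boundary |lambda| = 161 is in the approximate point spectrum (the spectrum is closed). Hence sigma(S) is the closed disk of radius 161.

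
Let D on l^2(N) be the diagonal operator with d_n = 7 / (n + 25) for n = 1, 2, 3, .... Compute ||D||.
||D|| = 7/26 (attained at n = 1)

For D diagonal, ||D|| = sup_n |d_n| = sup_n 7/(n + 25). This is positive and strictly decreasing in n, so the supremum is attained at n = 1: d_1 = 7/(1 + 25) = 7/26. Hence ||D|| = 7/26.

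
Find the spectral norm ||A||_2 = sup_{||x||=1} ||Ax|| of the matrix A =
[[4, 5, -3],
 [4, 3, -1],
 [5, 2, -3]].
||A||_2 ≈ 10.3853 (= sqrt(largest eigenvalue of A^T A))

||A||_2 = sigma_max(A) = sqrt(lambda_max(A^T A)). Form the symmetric matrix M = A^T A =
[[57, 42, -31],
 [42, 38, -24],
 [-31, -24, 19]].
Its characteristic polynomial (trace, sum of principal 2x2 minors, determinant of M give the coefficients) is
  p(λ) = det(λ I - M) = λ^3 - 114λ^2 + 670λ - 784.
No integer candidate from the rational root theorem (±divisors of 784) is a root, so the roots are irrational. The cubic discriminant is Δ = 1046009264 > 0, so there are three distinct real roots. p(1) = -227 and p(2) = 108 have opposite signs, so a root lies in (1, 2); Newton's method refines it to λ ≈ 1.5992. p(4) = 136 and p(5) = -159 have opposite signs, so a root lies in (4, 5); Newton's method refines it to λ ≈ 4.5454. p(107) = -9237 and p(108) = 1592 have opposite signs, so a root lies in (107, 108); Newton's method refines it to λ ≈ 107.8554. Check (Vieta): the three roots sum to 114, matching tr M = 114.
So the eigenvalues of A^T A are ≈ 1.5992, 4.5454, 107.8554 (all ≥ 0, as they must be for A^T A). The largest is λ_max ≈ 107.8554, hence ||A||_2 = sqrt(λ_max) ≈ 10.3853.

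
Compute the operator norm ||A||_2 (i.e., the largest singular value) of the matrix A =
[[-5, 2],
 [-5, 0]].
||A||_2 = sqrt((54 + sqrt(2516))/2) ≈ 7.2166 (= sqrt(largest eigenvalue of A^T A))

||A||_2 = sigma_max(A) = sqrt(lambda_max(A^T A)). Form the symmetric matrix M = A^T A =
[[50, -10],
 [-10, 4]].
Its characteristic polynomial (trace, determinant of M give the coefficients) is
  p(λ) = det(λ I - M) = λ^2 - 54λ + 100.
For λ^2 - 54λ + 100 the discriminant is 2516. It is nonnegative but not a perfect square, so the roots are real and irrational: λ = (54 ± sqrt(2516))/2 ≈ 52.0799, 1.9201.
So the eigenvalues of A^T A are ≈ 1.9201, 52.0799 (all ≥ 0, as they must be for A^T A). The largest is λ_max = (54 + sqrt(2516))/2 ≈ 52.0799, hence ||A||_2 = sqrt(λ_max) = sqrt((54 + sqrt(2516))/2) ≈ 7.2166.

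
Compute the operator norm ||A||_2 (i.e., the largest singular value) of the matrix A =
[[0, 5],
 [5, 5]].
||A||_2 = sqrt((75 + sqrt(3125))/2) ≈ 8.0902 (= sqrt(largest eigenvalue of A^T A))

||A||_2 = sigma_max(A) = sqrt(lambda_max(A^T A)). Form the symmetric matrix M = A^T A =
[[25, 25],
 [25, 50]].
Its characteristic polynomial (trace, determinant of M give the coefficients) is
  p(λ) = det(λ I - M) = λ^2 - 75λ + 625.
For λ^2 - 75λ + 625 the discriminant is 3125. It is nonnegative but not a perfect square, so the roots are real and irrational: λ = (75 ± sqrt(3125))/2 ≈ 65.4508, 9.5492.
So the eigenvalues of A^T A are ≈ 9.5492, 65.4508 (all ≥ 0, as they must be for A^T A). The largest is λ_max = (75 + sqrt(3125))/2 ≈ 65.4508, hence ||A||_2 = sqrt(λ_max) = sqrt((75 + sqrt(3125))/2) ≈ 8.0902.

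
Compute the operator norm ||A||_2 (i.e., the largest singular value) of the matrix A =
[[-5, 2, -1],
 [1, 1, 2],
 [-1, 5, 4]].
||A||_2 ≈ 7.0739 (= sqrt(largest eigenvalue of A^T A))

||A||_2 = sigma_max(A) = sqrt(lambda_max(A^T A)). Form the symmetric matrix M = A^T A =
[[27, -14, 3],
 [-14, 30, 20],
 [3, 20, 21]].
Its characteristic polynomial (trace, sum of principal 2x2 minors, determinant of M give the coefficients) is
  p(λ) = det(λ I - M) = λ^3 - 78λ^2 + 1402λ - 144.
No integer candidate from the rational root theorem (±divisors of 144) is a root, so the roots are irrational. The cubic discriminant is Δ = 945176432 > 0, so there are three distinct real roots. p(0) = -144 and p(1) = 1181 have opposite signs, so a root lies in (0, 1); Newton's method refines it to λ ≈ 0.1033. p(27) = 531 and p(28) = -88 have opposite signs, so a root lies in (27, 28); Newton's method refines it to λ ≈ 27.8569. p(50) = -44 and p(51) = 1131 have opposite signs, so a root lies in (50, 51); Newton's method refines it to λ ≈ 50.0398. Check (Vieta): the three roots sum to 78, matching tr M = 78.
So the eigenvalues of A^T A are ≈ 0.1033, 27.8569, 50.0398 (all ≥ 0, as they must be for A^T A). The largest is λ_max ≈ 50.0398, hence ||A||_2 = sqrt(λ_max) ≈ 7.0739.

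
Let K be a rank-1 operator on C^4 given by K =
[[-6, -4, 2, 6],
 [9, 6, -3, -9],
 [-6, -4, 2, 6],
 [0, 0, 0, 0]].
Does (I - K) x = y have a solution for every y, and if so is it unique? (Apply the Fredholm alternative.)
(I - K) is invertible (det(I - K) = -1 ≠ 0), so for every y in C^4 the equation (I - K) x = y has a unique solution.

K has rank 1, so it is an outer product K = u v^T: every row of K is a multiple of one row vector. Reading off the entries, u = (2, -3, 2, 0) and v = (-3, -2, 1, 3) (row i of K equals u_i·v^T). A rank-one matrix u v^T satisfies K u = u (v·u) and kills the (3)-dimensional subspace v^⊥, so its characteristic polynomial is lambda^3 (lambda - v·u) with v·u = tr K = 2. Hence the eigenvalues of I - K are 1 (multiplicity 3) and 1 - (2) = -1, so det(I - K) = -1. (Direct check: I - K =
[[7, 4, -2, -6],
 [-9, -5, 3, 9],
 [6, 4, -1, -6],
 [0, 0, 0, 1]]
has determinant -1.) The finite-dimensional Fredholm alternative says: either (I - K) is invertible, or ker(I - K) ≠ {0} and then range(I - K) = ker((I - K)^*)^⊥, with dim ker(I - K) = dim ker((I - K)^*). Since det(I - K) ≠ 0, 1 is not an eigenvalue of K and ker(I - K) = {0}, so we are in the first case: for every y there is a unique x = (I - K)^(-1) y. Explicitly, by the Sherman–Morrison formula, (I - u v^T)^(-1) = I + u v^T/(1 - v·u), i.e. (I - K)^(-1) = I - K.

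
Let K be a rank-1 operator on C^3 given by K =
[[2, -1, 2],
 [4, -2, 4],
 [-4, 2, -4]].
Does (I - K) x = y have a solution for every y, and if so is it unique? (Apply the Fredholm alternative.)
(I - K) is invertible (det(I - K) = 5 ≠ 0), so for every y in C^3 the equation (I - K) x = y has a unique solution.

K has rank 1, so it is an outer product K = u v^T: every row of K is a multiple of one row vector. Reading off the entries, u = (-1, -2, 2) and v = (-2, 1, -2) (row i of K equals u_i·v^T). A rank-one matrix u v^T satisfies K u = u (v·u) and kills the (2)-dimensional subspace v^⊥, so its characteristic polynomial is lambda^2 (lambda - v·u) with v·u = tr K = -4. Hence the eigenvalues of I - K are 1 (multiplicity 2) and 1 - (-4) = 5, so det(I - K) = 5. (Direct check: I - K =
[[-1, 1, -2],
 [-4, 3, -4],
 [4, -2, 5]]
has determinant 5.) The finite-dimensional Fredholm alternative says: either (I - K) is invertible, or ker(I - K) ≠ {0} and then range(I - K) = ker((I - K)^*)^⊥, with dim ker(I - K) = dim ker((I - K)^*). Since det(I - K) ≠ 0, 1 is not an eigenvalue of K and ker(I - K) = {0}, so we are in the first case: for every y there is a unique x = (I - K)^(-1) y. Explicitly, by the Sherman–Morrison formula, (I - u v^T)^(-1) = I + u v^T/(1 - v·u), i.e. (I - K)^(-1) = I + K/(5).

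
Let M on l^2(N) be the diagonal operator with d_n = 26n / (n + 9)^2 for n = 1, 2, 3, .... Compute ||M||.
||M|| = 13/18 (attained at n = 9)

For M diagonal, ||M|| = sup_n |d_n|. Treat f(x) = 26x / (x + 9)^2 for real x > 0. By the quotient rule, f'(x) = 26(9 - x)/(x + 9)^3, which is positive for x < 9 and negative for x > 9. So f has a unique maximum at x = 9, and since 9 is a positive integer, the supremum over n ≥ 1 is attained at n = 9: d_9 = 26·9/(9 + 9)^2 = 26·9/324 = 13/18. Hence ||M|| = 13/18.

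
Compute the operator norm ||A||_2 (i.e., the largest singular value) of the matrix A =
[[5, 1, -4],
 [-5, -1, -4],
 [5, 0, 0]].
||A||_2 = sqrt((77 + sqrt(5729))/2) ≈ 8.7376 (= sqrt(largest eigenvalue of A^T A))

||A||_2 = sigma_max(A) = sqrt(lambda_max(A^T A)). Form the symmetric matrix M = A^T A =
[[75, 10, 0],
 [10, 2, 0],
 [0, 0, 32]].
Its characteristic polynomial (trace, sum of principal 2x2 minors, determinant of M give the coefficients) is
  p(λ) = det(λ I - M) = λ^3 - 109λ^2 + 2514λ - 1600.
By the rational root theorem any rational root is an integer divisor of 1600. Testing λ = 32: p(32) = 32768 - 111616 + 80448 - 1600 = 0, so λ = 32 is a root. Dividing out (λ - 32) leaves p(λ) = (λ - 32)(λ^2 - 77λ + 50). For λ^2 - 77λ + 50 the discriminant is 5729. It is nonnegative but not a perfect square, so the roots are real and irrational: λ = (77 ± sqrt(5729))/2 ≈ 76.3451, 0.6549.
So the eigenvalues of A^T A are ≈ 0.6549, 32, 76.3451 (all ≥ 0, as they must be for A^T A). The largest is λ_max = (77 + sqrt(5729))/2 ≈ 76.3451, hence ||A||_2 = sqrt(λ_max) = sqrt((77 + sqrt(5729))/2) ≈ 8.7376.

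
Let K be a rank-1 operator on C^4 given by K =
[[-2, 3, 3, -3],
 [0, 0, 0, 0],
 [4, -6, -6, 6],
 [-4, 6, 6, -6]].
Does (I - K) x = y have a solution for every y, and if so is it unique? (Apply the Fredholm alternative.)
(I - K) is invertible (det(I - K) = 15 ≠ 0), so for every y in C^4 the equation (I - K) x = y has a unique solution.

K has rank 1, so it is an outer product K = u v^T: every row of K is a multiple of one row vector. Reading off the entries, u = (1, 0, -2, 2) and v = (-2, 3, 3, -3) (row i of K equals u_i·v^T). A rank-one matrix u v^T satisfies K u = u (v·u) and kills the (3)-dimensional subspace v^⊥, so its characteristic polynomial is lambda^3 (lambda - v·u) with v·u = tr K = -14. Hence the eigenvalues of I - K are 1 (multiplicity 3) and 1 - (-14) = 15, so det(I - K) = 15. (Direct check: I - K =
[[3, -3, -3, 3],
 [0, 1, 0, 0],
 [-4, 6, 7, -6],
 [4, -6, -6, 7]]
has determinant 15.) The finite-dimensional Fredholm alternative says: either (I - K) is invertible, or ker(I - K) ≠ {0} and then range(I - K) = ker((I - K)^*)^⊥, with dim ker(I - K) = dim ker((I - K)^*). Since det(I - K) ≠ 0, 1 is not an eigenvalue of K and ker(I - K) = {0}, so we are in the first case: for every y there is a unique x = (I - K)^(-1) y. Explicitly, by the Sherman–Morrison formula, (I - u v^T)^(-1) = I + u v^T/(1 - v·u), i.e. (I - K)^(-1) = I + K/(15).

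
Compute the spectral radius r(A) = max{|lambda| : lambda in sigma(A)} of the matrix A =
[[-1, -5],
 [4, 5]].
r(A) = sqrt(15) ≈ 3.873

The eigenvalues of A are the roots of its characteristic polynomial. With M = A (coefficients from the trace and determinant):
  p(λ) = det(λ I - M) = λ^2 - 4λ + 15.
For λ^2 - 4λ + 15 the discriminant is -44. It is negative, so the roots are the complex-conjugate pair λ = 2 ± (sqrt(44)/2) i ≈ 2 ± 3.3166i. For a conjugate pair the product of the roots equals the constant term, so |λ|^2 = 15 and |λ| = sqrt(15) ≈ 3.873.
Thus the eigenvalues (to 4 decimals) are 2 ± 3.3166i (modulus 3.873). The spectral radius is the largest modulus: r(A) = sqrt(15) ≈ 3.873. (Cross-check: r(A) ≤ ||A||_2 ≈ 7.9658; equality holds whenever A is normal, though it can also hold for some non-normal A.)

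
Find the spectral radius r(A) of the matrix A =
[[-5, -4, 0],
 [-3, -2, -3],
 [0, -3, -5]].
r(A) = (7 + sqrt(93))/2 ≈ 8.3218

The eigenvalues of A are the roots of its characteristic polynomial. With M = A (coefficients from the trace, the sum of principal 2x2 minors, and det A):
  p(λ) = det(λ I - M) = λ^3 + 12λ^2 + 24λ - 55.
By the rational root theorem any rational root is an integer divisor of 55. Testing λ = -5: p(-5) = -125 + 300 - 120 - 55 = 0, so λ = -5 is a root. Dividing out (λ + 5) leaves p(λ) = (λ + 5)(λ^2 + 7λ - 11). For λ^2 + 7λ - 11 the discriminant is 93. It is nonnegative but not a perfect square, so the roots are real and irrational: λ = (-7 ± sqrt(93))/2 ≈ 1.3218, -8.3218.
Thus the eigenvalues (to 4 decimals) are 1.3218 (modulus 1.3218); -8.3218 (modulus 8.3218); -5 (modulus 5). The spectral radius is the largest modulus: r(A) = (7 + sqrt(93))/2 ≈ 8.3218. (Cross-check: r(A) ≤ ||A||_2 ≈ 8.371; equality holds whenever A is normal, though it can also hold for some non-normal A.)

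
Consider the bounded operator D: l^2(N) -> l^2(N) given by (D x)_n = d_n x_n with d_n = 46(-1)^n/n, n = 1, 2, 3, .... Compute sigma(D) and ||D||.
sigma(D) = {46(-1)^n/n : n ≥ 1} ∪ {0}; ||D|| = 46

A bounded diagonal operator on l^2 with diagonal entries d_n has spectrum equal to the closure of {d_n : n ≥ 1}: every d_n is an eigenvalue (with eigenvector e_n), so {d_n} ⊂ sigma(D); the spectrum is closed, so its closure is too; and for lambda not in the closure, (D - lambda I) has bounded inverse (the diagonal entries 1/(d_n - lambda) are bounded). For our sequence d_n = 46(-1)^n/n, n = 1, 2, 3, ...:
  - {d_n} = {46(-1)^n/n : n ≥ 1}; the only limit point is 0
  - closure = {46(-1)^n/n : n ≥ 1} ∪ {0}
For the norm: a diagonal operator has ||D|| = sup_n |d_n|. Here |d_n| = 46/n is decreasing, so sup_n |d_n| = |d_1| = 46. So ||D|| = 46.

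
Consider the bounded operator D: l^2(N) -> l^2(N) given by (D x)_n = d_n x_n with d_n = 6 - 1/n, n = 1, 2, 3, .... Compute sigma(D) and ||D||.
sigma(D) = {6 - 1/n : n ≥ 1} ∪ {6}; ||D|| = 6

A bounded diagonal operator on l^2 with diagonal entries d_n has spectrum equal to the closure of {d_n : n ≥ 1}: every d_n is an eigenvalue (with eigenvector e_n), so {d_n} ⊂ sigma(D); the spectrum is closed, so its closure is too; and for lambda not in the closure, (D - lambda I) has bounded inverse (the diagonal entries 1/(d_n - lambda) are bounded). For our sequence d_n = 6 - 1/n, n = 1, 2, 3, ...:
  - {d_n} = {6 - 1/n : n ≥ 1}; the only limit point is 6
  - closure = {6 - 1/n : n ≥ 1} ∪ {6}
For the norm: a diagonal operator has ||D|| = sup_n |d_n|. Here d_n = 6 - 1/n increases monotonically from d_1 = 5 toward 6, with all terms in [5, 6); so sup_n |d_n| = 6 (the supremum is the limit, not attained). So ||D|| = 6.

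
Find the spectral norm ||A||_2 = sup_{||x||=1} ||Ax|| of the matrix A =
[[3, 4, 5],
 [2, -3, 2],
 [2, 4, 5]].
||A||_2 ≈ 9.7366 (= sqrt(largest eigenvalue of A^T A))

||A||_2 = sigma_max(A) = sqrt(lambda_max(A^T A)). Form the symmetric matrix M = A^T A =
[[17, 14, 29],
 [14, 41, 34],
 [29, 34, 54]].
Its characteristic polynomial (trace, sum of principal 2x2 minors, determinant of M give the coefficients) is
  p(λ) = det(λ I - M) = λ^3 - 112λ^2 + 1636λ - 529.
No integer candidate from the rational root theorem (±divisors of 529) is a root, so the roots are irrational. The cubic discriminant is Δ = 14823327749 > 0, so there are three distinct real roots. p(0) = -529 and p(1) = 996 have opposite signs, so a root lies in (0, 1); Newton's method refines it to λ ≈ 0.3308. p(16) = 1071 and p(17) = -172 have opposite signs, so a root lies in (16, 17); Newton's method refines it to λ ≈ 16.8674. p(94) = -5793 and p(95) = 1466 have opposite signs, so a root lies in (94, 95); Newton's method refines it to λ ≈ 94.8018. Check (Vieta): the three roots sum to 112, matching tr M = 112.
So the eigenvalues of A^T A are ≈ 0.3308, 16.8674, 94.8018 (all ≥ 0, as they must be for A^T A). The largest is λ_max ≈ 94.8018, hence ||A||_2 = sqrt(λ_max) ≈ 9.7366.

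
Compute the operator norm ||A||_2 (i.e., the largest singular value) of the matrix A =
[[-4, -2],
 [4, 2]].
||A||_2 = sqrt(40) ≈ 6.3246 (= sqrt(largest eigenvalue of A^T A))

||A||_2 = sigma_max(A) = sqrt(lambda_max(A^T A)). Form the symmetric matrix M = A^T A =
[[32, 16],
 [16, 8]].
Its characteristic polynomial (trace, determinant of M give the coefficients) is
  p(λ) = det(λ I - M) = λ^2 - 40λ.
For λ^2 - 40λ the discriminant is 1600. It is a perfect square (40^2), so the roots are rational: λ = (40 ± 40)/2 = 40, 0.
So the eigenvalues of A^T A are ≈ 0, 40 (all ≥ 0, as they must be for A^T A). The largest is λ_max = 40, hence ||A||_2 = sqrt(λ_max) = sqrt(40) ≈ 6.3246.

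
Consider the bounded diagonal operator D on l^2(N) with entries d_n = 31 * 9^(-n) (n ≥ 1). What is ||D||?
||D|| = 31/9 (attained at n = 1)

For D diagonal, ||D|| = sup_n |d_n|. The sequence d_n = 31 * 9^(-n) is positive and strictly decreasing (ratio 9^(-1) < 1), so the supremum is d_1 = 31/9. Hence ||D|| = 31/9.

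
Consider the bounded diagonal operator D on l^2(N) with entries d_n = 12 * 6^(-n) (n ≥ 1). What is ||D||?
||D|| = 2 (attained at n = 1)

For D diagonal, ||D|| = sup_n |d_n|. The sequence d_n = 12 * 6^(-n) is positive and strictly decreasing (ratio 6^(-1) < 1), so the supremum is d_1 = 12/6 = 2. Hence ||D|| = 2.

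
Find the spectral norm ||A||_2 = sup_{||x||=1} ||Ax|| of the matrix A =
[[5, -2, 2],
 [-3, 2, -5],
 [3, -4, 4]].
||A||_2 ≈ 10.1226 (= sqrt(largest eigenvalue of A^T A))

||A||_2 = sigma_max(A) = sqrt(lambda_max(A^T A)). Form the symmetric matrix M = A^T A =
[[43, -28, 37],
 [-28, 24, -30],
 [37, -30, 45]].
Its characteristic polynomial (trace, sum of principal 2x2 minors, determinant of M give the coefficients) is
  p(λ) = det(λ I - M) = λ^3 - 112λ^2 + 994λ - 1764.
No integer candidate from the rational root theorem (±divisors of 1764) is a root, so the roots are irrational. The cubic discriminant is Δ = 2003191344 > 0, so there are three distinct real roots. p(2) = -216 and p(3) = 237 have opposite signs, so a root lies in (2, 3); Newton's method refines it to λ ≈ 2.4206. p(7) = 49 and p(8) = -468 have opposite signs, so a root lies in (7, 8); Newton's method refines it to λ ≈ 7.1121. p(102) = -4416 and p(103) = 5137 have opposite signs, so a root lies in (102, 103); Newton's method refines it to λ ≈ 102.4674. Check (Vieta): the three roots sum to 112, matching tr M = 112.
So the eigenvalues of A^T A are ≈ 2.4206, 7.1121, 102.4674 (all ≥ 0, as they must be for A^T A). The largest is λ_max ≈ 102.4674, hence ||A||_2 = sqrt(λ_max) ≈ 10.1226.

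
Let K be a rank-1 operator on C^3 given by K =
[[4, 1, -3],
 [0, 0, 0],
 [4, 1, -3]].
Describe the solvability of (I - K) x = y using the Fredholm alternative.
(I - K) is singular (det(I - K) = 0, i.e. 1 ∈ sigma(K)). (I - K) x = y is solvable iff y ⊥ ker((I - K)^*) = span{(4, 1, -3)}, i.e. iff 4y_1 + y_2 - 3y_3 = 0. When solvable, the solutions are x = y + c·(1, 0, 1), c arbitrary (ker(I - K) = span{(1, 0, 1)}, dimension 1).

K has rank 1, so it is an outer product K = u v^T: every row of K is a multiple of one row vector. Reading off the entries, u = (1, 0, 1) and v = (4, 1, -3) (row i of K equals u_i·v^T). A rank-one matrix u v^T satisfies K u = u (v·u) and kills the (2)-dimensional subspace v^⊥, so its characteristic polynomial is lambda^2 (lambda - v·u) with v·u = tr K = 1. Hence the eigenvalues of I - K are 1 (multiplicity 2) and 1 - (1) = 0, so det(I - K) = 0. (Direct check: I - K =
[[-3, -1, 3],
 [0, 1, 0],
 [-4, -1, 4]]
has determinant 0.) So 1 is an eigenvalue of K and (I - K) is not invertible. The finite-dimensional Fredholm alternative says: either (I - K) is invertible, or ker(I - K) ≠ {0} and then range(I - K) = ker((I - K)^*)^⊥, with dim ker(I - K) = dim ker((I - K)^*). We are in the second case, so we need both kernels. Kernel of I - K: (I - K) u = u - u (v·u) = u - u = 0, so ker(I - K) = span{u} = span{(1, 0, 1)} (it is exactly 1-dimensional because rank(I - K) = 2). Kernel of the adjoint: K is real, so (I - K)^* = I - K^T = I - v u^T, and (I - v u^T) v = v - v (u·v) = 0; hence ker((I - K)^*) = span{v} = span{(4, 1, -3)}. Therefore (I - K) x = y is solvable iff <y, v> = 0, i.e. iff 4y_1 + y_2 - 3y_3 = 0. When this holds, K y = u (v·y) = 0, so (I - K) y = y and x = y is a particular solution; the full solution set is the line x = y + c·u = y + c·(1, 0, 1), c ∈ C.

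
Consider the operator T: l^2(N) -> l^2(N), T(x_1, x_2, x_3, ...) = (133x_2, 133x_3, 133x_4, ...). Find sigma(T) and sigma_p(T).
sigma(T) = closed disk {z in C : |z| ≤ 133}; sigma_p(T) = open disk {z in C : |z| < 133}

Note T = 133·V where V is the unit left shift (V x)_k = x_{k+1}; so sigma(T) = 133·sigma(V) and ||T|| = 133||V||. ||T x||^2 = 17689sum_{k≥2} |x_k|^2 ≤ 17689||x||^2, with equality on {x : x_1 = 0}, so ||T|| = 133. For any lambda with |lambda| < 133, set r = lambda/133 (|r| < 1); the vector x = (1, r, r^2, ...) is in l^2 and satisfies T x = 133(r, r^2, ...) = lambda x, so lambda is an eigenvalue. On the boundary |lambda| = 133 the geometric series diverges, so no l^2 eigenvector exists, but these lambda lie in the approximate point spectrum. Hence sigma(T) is the closed disk of radius 133 and sigma_p(T) is the open disk.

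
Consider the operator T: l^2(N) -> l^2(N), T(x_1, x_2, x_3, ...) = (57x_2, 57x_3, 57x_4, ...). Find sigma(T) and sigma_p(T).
sigma(T) = closed disk {z in C : |z| ≤ 57}; sigma_p(T) = open disk {z in C : |z| < 57}

Note T = 57·V where V is the unit left shift (V x)_k = x_{k+1}; so sigma(T) = 57·sigma(V) and ||T|| = 57||V||. ||T x||^2 = 3249sum_{k≥2} |x_k|^2 ≤ 3249||x||^2, with equality on {x : x_1 = 0}, so ||T|| = 57. For any lambda with |lambda| < 57, set r = lambda/57 (|r| < 1); the vector x = (1, r, r^2, ...) is in l^2 and satisfies T x = 57(r, r^2, ...) = lambda x, so lambda is an eigenvalue. On the boundary |lambda| = 57 the geometric series diverges, so no l^2 eigenvector exists, but these lambda lie in the approximate point spectrum. Hence sigma(T) is the closed disk of radius 57 and sigma_p(T) is the open disk.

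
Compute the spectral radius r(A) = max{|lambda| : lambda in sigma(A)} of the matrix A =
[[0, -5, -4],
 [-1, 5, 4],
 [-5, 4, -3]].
r(A) ≈ 8.7801

The eigenvalues of A are the roots of its characteristic polynomial. With M = A (coefficients from the trace, the sum of principal 2x2 minors, and det A):
  p(λ) = det(λ I - M) = λ^3 - 2λ^2 - 56λ - 31.
No integer candidate from the rational root theorem (±divisors of 31) is a root, so the roots are irrational. The cubic discriminant is Δ = 625573 > 0, so there are three distinct real roots. p(-7) = -80 and p(-6) = 17 have opposite signs, so a root lies in (-7, -6); Newton's method refines it to λ ≈ -6.2118. p(-1) = 22 and p(0) = -31 have opposite signs, so a root lies in (-1, 0); Newton's method refines it to λ ≈ -0.5684. p(8) = -95 and p(9) = 32 have opposite signs, so a root lies in (8, 9); Newton's method refines it to λ ≈ 8.7801. Check (Vieta): the three roots sum to 2, matching tr M = 2.
Thus the eigenvalues (to 4 decimals) are -6.2118 (modulus 6.2118); -0.5684 (modulus 0.5684); 8.7801 (modulus 8.7801). The spectral radius is the largest modulus: r(A) ≈ 8.7801. (Cross-check: r(A) ≤ ||A||_2 ≈ 9.3967; equality holds whenever A is normal, though it can also hold for some non-normal A.)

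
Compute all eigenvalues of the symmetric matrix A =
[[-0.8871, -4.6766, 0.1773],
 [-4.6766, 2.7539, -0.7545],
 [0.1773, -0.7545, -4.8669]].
sigma(A) ≈ {-5, -4, 6}

A is real symmetric, so its spectrum consists of real eigenvalues. Expanding the characteristic polynomial of the displayed matrix gives
  det(λ I - A) = p(λ) = λ^3 + (3)λ^2 + (-34)λ + (-120.0014).
Solving p(λ) = 0 yields eigenvalues ≈ -5, -4, 6. (A is shown rounded to 4 decimals, so these recover the underlying integer eigenvalues to within that precision.)
Verification: the trace of A = -3 equals the sum of eigenvalues -3, and det(A) ≈ 120.0014 matches the eigenvalue product 120.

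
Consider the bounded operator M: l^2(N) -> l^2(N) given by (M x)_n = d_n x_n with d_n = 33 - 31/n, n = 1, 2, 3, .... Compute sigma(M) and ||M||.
sigma(M) = {33 - 31/n : n ≥ 1} ∪ {33}; ||M|| = 33

A bounded diagonal operator on l^2 with diagonal entries d_n has spectrum equal to the closure of {d_n : n ≥ 1}: every d_n is an eigenvalue (with eigenvector e_n), so {d_n} ⊂ sigma(M); the spectrum is closed, so its closure is too; and for lambda not in the closure, (M - lambda I) has bounded inverse (the diagonal entries 1/(d_n - lambda) are bounded). For our sequence d_n = 33 - 31/n, n = 1, 2, 3, ...:
  - {d_n} = {33 - 31/n : n ≥ 1}; the only limit point is 33
  - closure = {33 - 31/n : n ≥ 1} ∪ {33}
For the norm: a diagonal operator has ||M|| = sup_n |d_n|. Here d_n = 33 - 31/n increases monotonically from d_1 = 2 toward 33, with all terms in [2, 33); so sup_n |d_n| = 33 (the supremum is the limit, not attained). So ||M|| = 33.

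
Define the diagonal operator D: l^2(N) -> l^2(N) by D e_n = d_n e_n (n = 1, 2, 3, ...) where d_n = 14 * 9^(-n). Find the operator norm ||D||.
||D|| = 14/9 (attained at n = 1)

For D diagonal, ||D|| = sup_n |d_n|. The sequence d_n = 14 * 9^(-n) is positive and strictly decreasing (ratio 9^(-1) < 1), so the supremum is d_1 = 14/9. Hence ||D|| = 14/9.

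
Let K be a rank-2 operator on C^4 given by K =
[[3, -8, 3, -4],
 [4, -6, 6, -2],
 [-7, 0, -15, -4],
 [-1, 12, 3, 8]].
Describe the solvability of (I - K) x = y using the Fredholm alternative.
(I - K) is invertible (det(I - K) = -21 ≠ 0), so for every y in C^4 the equation (I - K) x = y has a unique solution.

K has rank 2 and factors as K = U V^T = u1 v1^T + u2 v2^T with u1 = (-1, 0, -3, 3), v1 = (1, 2, 3, 2), u2 = (-2, -2, 2, 2), v2 = (-2, 3, -3, 1) (multiplying out reproduces the displayed K). The nonzero eigenvalues of U V^T coincide with those of the 2 x 2 matrix G = V^T U = [[v1·u1, v1·u2], [v2·u1, v2·u2]] = [[-4, 4], [14, -6]], and by the Sylvester determinant identity det(I_4 - U V^T) = det(I_2 - V^T U) = det([[5, -4], [-14, 7]]) = (5)(7) - (-4)(-14) = -21. (Direct check: I - K =
[[-2, 8, -3, 4],
 [-4, 7, -6, 2],
 [7, 0, 16, 4],
 [1, -12, -3, -7]]
has determinant -21.) The finite-dimensional Fredholm alternative says: either (I - K) is invertible, or ker(I - K) ≠ {0} and then range(I - K) = ker((I - K)^*)^⊥, with dim ker(I - K) = dim ker((I - K)^*). Since det(I - K) ≠ 0, 1 is not an eigenvalue of K and ker(I - K) = {0}, so we are in the first case: for every y there is a unique x = (I - K)^(-1) y. (Explicitly, by the Woodbury identity, (I - U V^T)^(-1) = I + U (I_2 - G)^(-1) V^T.)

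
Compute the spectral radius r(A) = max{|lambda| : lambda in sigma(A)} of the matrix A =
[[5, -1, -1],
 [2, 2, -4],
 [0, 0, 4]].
r(A) = 4

The eigenvalues of A are the roots of its characteristic polynomial. With M = A (coefficients from the trace, the sum of principal 2x2 minors, and det A):
  p(λ) = det(λ I - M) = λ^3 - 11λ^2 + 40λ - 48.
By the rational root theorem any rational root is an integer divisor of 48. Testing λ = 4: p(4) = 64 - 176 + 160 - 48 = 0, so λ = 4 is a root. Dividing out (λ - 4) leaves p(λ) = (λ - 4)(λ^2 - 7λ + 12). For λ^2 - 7λ + 12 the discriminant is 1. It is a perfect square (1^2), so the roots are rational: λ = (7 ± 1)/2 = 4, 3.
Thus the eigenvalues (to 4 decimals) are 4 (modulus 4); 3 (modulus 3). The spectral radius is the largest modulus: r(A) = 4. (Cross-check: r(A) ≤ ||A||_2 ≈ 6.6869; equality holds whenever A is normal, though it can also hold for some non-normal A.)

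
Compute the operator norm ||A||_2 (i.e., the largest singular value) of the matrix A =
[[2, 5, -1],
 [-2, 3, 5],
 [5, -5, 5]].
||A||_2 ≈ 9.0943 (= sqrt(largest eigenvalue of A^T A))

||A||_2 = sigma_max(A) = sqrt(lambda_max(A^T A)). Form the symmetric matrix M = A^T A =
[[33, -21, 13],
 [-21, 59, -15],
 [13, -15, 51]].
Its characteristic polynomial (trace, sum of principal 2x2 minors, determinant of M give the coefficients) is
  p(λ) = det(λ I - M) = λ^3 - 143λ^2 + 5804λ - 67600.
No integer candidate from the rational root theorem (±divisors of 67600) is a root, so the roots are irrational. The cubic discriminant is Δ = 2610523728 > 0, so there are three distinct real roots. p(20) = -720 and p(21) = 482 have opposite signs, so a root lies in (20, 21); Newton's method refines it to λ ≈ 20.5825. p(39) = 572 and p(40) = -240 have opposite signs, so a root lies in (39, 40); Newton's method refines it to λ ≈ 39.7106. p(82) = -1836 and p(83) = 792 have opposite signs, so a root lies in (82, 83); Newton's method refines it to λ ≈ 82.7069. Check (Vieta): the three roots sum to 143, matching tr M = 143.
So the eigenvalues of A^T A are ≈ 20.5825, 39.7106, 82.7069 (all ≥ 0, as they must be for A^T A). The largest is λ_max ≈ 82.7069, hence ||A||_2 = sqrt(λ_max) ≈ 9.0943.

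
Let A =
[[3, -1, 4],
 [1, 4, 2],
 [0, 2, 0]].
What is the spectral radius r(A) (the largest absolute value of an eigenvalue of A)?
r(A) ≈ 5.0687

The eigenvalues of A are the roots of its characteristic polynomial. With M = A (coefficients from the trace, the sum of principal 2x2 minors, and det A):
  p(λ) = det(λ I - M) = λ^3 - 7λ^2 + 9λ + 4.
No integer candidate from the rational root theorem (±divisors of 4) is a root, so the roots are irrational. The cubic discriminant is Δ = 1573 > 0, so there are three distinct real roots. p(-1) = -13 and p(0) = 4 have opposite signs, so a root lies in (-1, 0); Newton's method refines it to λ ≈ -0.3465. p(2) = 2 and p(3) = -5 have opposite signs, so a root lies in (2, 3); Newton's method refines it to λ ≈ 2.2778. p(5) = -1 and p(6) = 22 have opposite signs, so a root lies in (5, 6); Newton's method refines it to λ ≈ 5.0687. Check (Vieta): the three roots sum to 7, matching tr M = 7.
Thus the eigenvalues (to 4 decimals) are -0.3465 (modulus 0.3465); 2.2778 (modulus 2.2778); 5.0687 (modulus 5.0687). The spectral radius is the largest modulus: r(A) ≈ 5.0687. (Cross-check: r(A) ≤ ||A||_2 ≈ 5.5956; equality holds whenever A is normal, though it can also hold for some non-normal A.)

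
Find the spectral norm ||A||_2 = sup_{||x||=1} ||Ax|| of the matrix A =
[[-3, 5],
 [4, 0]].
||A||_2 = sqrt(40) ≈ 6.3246 (= sqrt(largest eigenvalue of A^T A))

||A||_2 = sigma_max(A) = sqrt(lambda_max(A^T A)). Form the symmetric matrix M = A^T A =
[[25, -15],
 [-15, 25]].
Its characteristic polynomial (trace, determinant of M give the coefficients) is
  p(λ) = det(λ I - M) = λ^2 - 50λ + 400.
For λ^2 - 50λ + 400 the discriminant is 900. It is a perfect square (30^2), so the roots are rational: λ = (50 ± 30)/2 = 40, 10.
So the eigenvalues of A^T A are ≈ 10, 40 (all ≥ 0, as they must be for A^T A). The largest is λ_max = 40, hence ||A||_2 = sqrt(λ_max) = sqrt(40) ≈ 6.3246.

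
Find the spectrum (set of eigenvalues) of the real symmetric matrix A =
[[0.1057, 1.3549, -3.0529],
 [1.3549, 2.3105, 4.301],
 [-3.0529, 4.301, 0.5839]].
sigma(A) ≈ {-5, 2, 6}

A is real symmetric, so its spectrum consists of real eigenvalues. Expanding the characteristic polynomial of the displayed matrix gives
  det(λ I - A) = p(λ) = λ^3 + (-3)λ^2 + (-28)λ + (60).
Solving p(λ) = 0 yields eigenvalues ≈ -5, 2, 6. (A is shown rounded to 4 decimals, so these recover the underlying integer eigenvalues to within that precision.)
Verification: the trace of A = 3 equals the sum of eigenvalues 3, and det(A) ≈ -60.0000 matches the eigenvalue product -60.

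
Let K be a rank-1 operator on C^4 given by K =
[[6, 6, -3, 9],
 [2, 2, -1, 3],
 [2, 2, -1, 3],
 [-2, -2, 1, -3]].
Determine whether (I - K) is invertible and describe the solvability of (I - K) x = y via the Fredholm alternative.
(I - K) is invertible (det(I - K) = -3 ≠ 0), so for every y in C^4 the equation (I - K) x = y has a unique solution.

K has rank 1, so it is an outer product K = u v^T: every row of K is a multiple of one row vector. Reading off the entries, u = (-3, -1, -1, 1) and v = (-2, -2, 1, -3) (row i of K equals u_i·v^T). A rank-one matrix u v^T satisfies K u = u (v·u) and kills the (3)-dimensional subspace v^⊥, so its characteristic polynomial is lambda^3 (lambda - v·u) with v·u = tr K = 4. Hence the eigenvalues of I - K are 1 (multiplicity 3) and 1 - (4) = -3, so det(I - K) = -3. (Direct check: I - K =
[[-5, -6, 3, -9],
 [-2, -1, 1, -3],
 [-2, -2, 2, -3],
 [2, 2, -1, 4]]
has determinant -3.) The finite-dimensional Fredholm alternative says: either (I - K) is invertible, or ker(I - K) ≠ {0} and then range(I - K) = ker((I - K)^*)^⊥, with dim ker(I - K) = dim ker((I - K)^*). Since det(I - K) ≠ 0, 1 is not an eigenvalue of K and ker(I - K) = {0}, so we are in the first case: for every y there is a unique x = (I - K)^(-1) y. Explicitly, by the Sherman–Morrison formula, (I - u v^T)^(-1) = I + u v^T/(1 - v·u), i.e. (I - K)^(-1) = I + K/(-3).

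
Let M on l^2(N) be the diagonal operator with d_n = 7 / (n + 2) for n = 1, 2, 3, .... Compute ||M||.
||M|| = 7/3 (attained at n = 1)

For M diagonal, ||M|| = sup_n |d_n| = sup_n 7/(n + 2). This is positive and strictly decreasing in n, so the supremum is attained at n = 1: d_1 = 7/(1 + 2) = 7/3. Hence ||M|| = 7/3.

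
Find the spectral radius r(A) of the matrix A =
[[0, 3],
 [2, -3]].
r(A) = (3 + sqrt(33))/2 ≈ 4.3723

The eigenvalues of A are the roots of its characteristic polynomial. With M = A (coefficients from the trace and determinant):
  p(λ) = det(λ I - M) = λ^2 + 3λ - 6.
For λ^2 + 3λ - 6 the discriminant is 33. It is nonnegative but not a perfect square, so the roots are real and irrational: λ = (-3 ± sqrt(33))/2 ≈ 1.3723, -4.3723.
Thus the eigenvalues (to 4 decimals) are 1.3723 (modulus 1.3723); -4.3723 (modulus 4.3723). The spectral radius is the largest modulus: r(A) = (3 + sqrt(33))/2 ≈ 4.3723. (Cross-check: r(A) ≤ ||A||_2 ≈ 4.4966; equality holds whenever A is normal, though it can also hold for some non-normal A.)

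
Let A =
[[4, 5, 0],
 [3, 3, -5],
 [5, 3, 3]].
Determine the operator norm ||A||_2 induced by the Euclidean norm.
||A||_2 ≈ 9.5358 (= sqrt(largest eigenvalue of A^T A))

||A||_2 = sigma_max(A) = sqrt(lambda_max(A^T A)). Form the symmetric matrix M = A^T A =
[[50, 44, 0],
 [44, 43, -6],
 [0, -6, 34]].
Its characteristic polynomial (trace, sum of principal 2x2 minors, determinant of M give the coefficients) is
  p(λ) = det(λ I - M) = λ^3 - 127λ^2 + 3340λ - 5476.
No integer candidate from the rational root theorem (±divisors of 5476) is a root, so the roots are irrational. The cubic discriminant is Δ = 27023011856 > 0, so there are three distinct real roots. p(1) = -2262 and p(2) = 704 have opposite signs, so a root lies in (1, 2); Newton's method refines it to λ ≈ 1.755. p(34) = 576 and p(35) = -1276 have opposite signs, so a root lies in (34, 35); Newton's method refines it to λ ≈ 34.3138. p(90) = -4576 and p(91) = 348 have opposite signs, so a root lies in (90, 91); Newton's method refines it to λ ≈ 90.9312. Check (Vieta): the three roots sum to 127, matching tr M = 127.
So the eigenvalues of A^T A are ≈ 1.755, 34.3138, 90.9312 (all ≥ 0, as they must be for A^T A). The largest is λ_max ≈ 90.9312, hence ||A||_2 = sqrt(λ_max) ≈ 9.5358.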